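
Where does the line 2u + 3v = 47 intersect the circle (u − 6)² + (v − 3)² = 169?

(1, 15) and (19, 3)

Express v = (47 − 2u)/3 and substitute into the circle:
13u² − 260u + 247 = 0  ⟹  u² − 20u + 19 = 0
u = 19 or u = 1, giving (19, 3) and (1, 15).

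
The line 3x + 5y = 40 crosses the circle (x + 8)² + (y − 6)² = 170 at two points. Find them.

(−15, 17) and (5, 5)

Express y = (40 − 3x)/5 and substitute into the circle:
34x² + 340x − 2550 = 0  ⟹  x² + 10x − 75 = 0
x = 5 or x = −15, giving (5, 5) and (−15, 17).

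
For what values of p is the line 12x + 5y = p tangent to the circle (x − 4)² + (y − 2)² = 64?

p = −46 or p = 162

Tangency holds when the distance from the centre (4, 2) to the line equals the radius 8:
|12·4 + 5·2 − p| / √169 = 8
|p − (58)| = 8·13, so p = 162 or p = −46.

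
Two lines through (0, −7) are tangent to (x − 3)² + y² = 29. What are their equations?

A line y − (−7) = m(x − (0)) is tangent when its distance from (3, 0) is √29:
(3m − (7))² = 29(m² + 1)
10m² + 21m − 10 = 0, so m = 2/5 or m = −5/2.
With m = 2/5: 2x − 5y = 35. With m = −5/2: 5x + 2y = −14.

2x − 5y = 35 and 5x + 2y = −14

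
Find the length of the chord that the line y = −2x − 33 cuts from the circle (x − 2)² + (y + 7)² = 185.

Express y = −2x − 33 and substitute into the circle:
5x² + 100x + 495 = 0  ⟹  x² + 20x + 99 = 0
x = −9 or x = −11, giving (−9, −15) and (−11, −11).
Chord length = distance between (−9, −15) and (−11, −11) = √20 = 2√5.

2√5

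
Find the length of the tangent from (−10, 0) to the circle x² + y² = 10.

3√10

Centre (0, 0), r² = 10. |PO|² = (−10)² + (0)² = 100.
By the tangent–radius right angle, tangent length = √(|PO|² − r²) = √90 = 3√10.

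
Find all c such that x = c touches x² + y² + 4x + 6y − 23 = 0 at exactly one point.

c = −8 or c = 4

The line touches the circle iff its distance from (−2, −3) is 6:
|1·(−2) + 0·(−3) − c| / √1 = 6
|c − (−2)| = 6, so c = 4 or c = −8.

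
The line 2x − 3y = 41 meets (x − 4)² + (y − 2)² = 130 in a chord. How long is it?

2√13

From the line, y = (−41 + 2x)/3. Substituting:
13x² − 260x + 1183 = 0  ⟹  x² − 20x + 91 = 0
x = 13 or x = 7, giving (13, −5) and (7, −9).
Chord length = distance between (13, −5) and (7, −9) = √52 = 2√13.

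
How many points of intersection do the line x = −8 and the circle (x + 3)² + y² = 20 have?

Substituting the line into the circle gives y² + 5 = 0.
Δ = 0 − 20 = −20.
No real roots: the line does not meet the circle.

0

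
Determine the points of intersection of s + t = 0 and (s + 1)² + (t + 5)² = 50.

(−2, 2) and (6, −6)

From the line, t = −s. Substituting:
2s² − 8s − 24 = 0  ⟹  s² − 4s − 12 = 0
s = 6 or s = −2, giving (6, −6) and (−2, 2).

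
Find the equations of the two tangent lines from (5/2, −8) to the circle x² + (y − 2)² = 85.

6x − 7y = 71 and 2x + 9y = −67

A line y − (−8) = m(x − (5/2)) is tangent when its distance from (0, 2) is √85:
(−5/2m − (10))² = 85(m² + 1)
63m² − 40m − 12 = 0, so m = 6/7 or m = −2/9.
Through (5/2, −8) these give 6x − 7y = 71 and 2x + 9y = −67.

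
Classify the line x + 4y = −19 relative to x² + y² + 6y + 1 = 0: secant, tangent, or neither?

secant

Centre (0, −3), r² = 8. Distance² from centre to line = (7)²/17 = 49/17.
Since d² < r², the line cuts the circle twice.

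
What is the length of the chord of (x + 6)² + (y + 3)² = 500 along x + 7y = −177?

From the line, y = (−177 − x)/7. Substituting:
50x² + 900x + 1600 = 0  ⟹  x² + 18x + 32 = 0
x = −2 or x = −16, giving (−2, −25) and (−16, −23).
|(−2, −25) − (−16, −23)| = √((14)² + (−2)²) = 10√2.

10√2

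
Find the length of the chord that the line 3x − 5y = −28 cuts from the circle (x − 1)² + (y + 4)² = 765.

9√34

The distance from (1, −4) to the line is 51/√34, and r² = 765.
Chord = 2√(r² − d²) = 2·√(1377/2) = 9√34.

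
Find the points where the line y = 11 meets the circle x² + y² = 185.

(−8, 11) and (8, 11)

Substitute y = 11:
x² − 64 = 0
x = 8 or x = −8, giving (8, 11) and (−8, 11).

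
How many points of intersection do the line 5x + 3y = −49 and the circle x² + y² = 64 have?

Substituting the line into the circle gives 34x² + 490x + 1825 = 0.
Δ = 240100 − 248200 = −8100.
No real roots: the line does not meet the circle.

0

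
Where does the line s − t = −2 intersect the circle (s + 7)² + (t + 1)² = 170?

Express t = s + 2 and substitute into the circle:
2s² + 20s − 112 = 0  ⟹  s² + 10s − 56 = 0
s = 4 or s = −14, giving (4, 6) and (−14, −12).

(−14, −12) and (4, 6)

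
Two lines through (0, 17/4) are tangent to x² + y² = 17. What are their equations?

x + 4y = 17 and x − 4y = −17

Let a tangent through (0, 17/4) have slope m. Its distance from (0, 0) must equal √17:
(0m − (−17/4))² = 17(m² + 1)
16m² − 1 = 0, so m = −1/4 or m = 1/4.
Through (0, 17/4) these give x + 4y = 17 and x − 4y = −17.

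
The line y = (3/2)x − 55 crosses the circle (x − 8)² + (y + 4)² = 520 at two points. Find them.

(22, −22) and (30, −10)

Express y = (−110 + 3x)/2 and substitute into the circle:
13x² − 676x + 8580 = 0  ⟹  x² − 52x + 660 = 0
x = 30 or x = 22, giving (30, −10) and (22, −22).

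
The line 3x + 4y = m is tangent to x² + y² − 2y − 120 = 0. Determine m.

The line touches the circle iff its distance from (0, 1) is 11:
|3·0 + 4·1 − m| / √25 = 11
|m − (4)| = 11·5, so m = 59 or m = −51.

m = −51 or m = 59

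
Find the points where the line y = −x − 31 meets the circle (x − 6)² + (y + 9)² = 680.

From the line, y = −x − 31. Substituting:
2x² + 32x − 160 = 0  ⟹  x² + 16x − 80 = 0
x = 4 or x = −20, giving (4, −35) and (−20, −11).

(−20, −11) and (4, −35)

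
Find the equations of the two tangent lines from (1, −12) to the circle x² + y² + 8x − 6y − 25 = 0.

7x − y = 19 and x + y = −11

Write the tangent as mx − y + (−12 − m·(1)) = 0 and set its distance from the centre to 5√2:
[m·(−5) − (15)]² = 50(m² + 1)
m² − 6m − 7 = 0, so m = 7 or m = −1.
With m = 7: 7x − y = 19. With m = −1: x + y = −11.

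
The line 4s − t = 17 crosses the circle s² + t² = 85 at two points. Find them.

(2, −9) and (6, 7)

Express t = 4s − 17 and substitute into the circle:
17s² − 136s + 204 = 0  ⟹  s² − 8s + 12 = 0
s = 6 or s = 2, giving (6, 7) and (2, −9).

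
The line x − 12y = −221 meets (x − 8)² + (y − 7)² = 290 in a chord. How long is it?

2√145

From the line, y = (221 + x)/12. Substituting:
145x² − 2030x − 13775 = 0  ⟹  x² − 14x − 95 = 0
x = 19 or x = −5, giving (19, 20) and (−5, 18).
|(19, 20) − (−5, 18)| = √((24)² + (2)²) = 2√145.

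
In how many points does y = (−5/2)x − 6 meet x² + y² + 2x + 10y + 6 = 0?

2

Substituting the line into the circle gives 29x² + 28x − 72 = 0.
Δ = 784 − (−8352) = 9136.
Two real roots: the line is a secant.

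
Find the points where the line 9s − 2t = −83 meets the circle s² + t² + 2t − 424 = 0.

(−13, −17) and (−5, 19)

Substitute t = (83 + 9s)/2:
85s² + 1530s + 5525 = 0  ⟹  s² + 18s + 65 = 0
s = −5 or s = −13, giving (−5, 19) and (−13, −17).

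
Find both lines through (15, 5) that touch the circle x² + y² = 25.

Let a tangent through (15, 5) have slope m. Its distance from (0, 0) must equal 5:
[m·(−15) − (−5)]² = 25(m² + 1)
4m² − 3m = 0, so m = 0 or m = 3/4.
With m = 0: y = 5. With m = 3/4: 3x − 4y = 25.

y = 5 and 3x − 4y = 25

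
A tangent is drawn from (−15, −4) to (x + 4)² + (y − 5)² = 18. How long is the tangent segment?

2√46

The centre is (−4, 5) and r = 3√2. The square of the distance from P to the centre is 121 + 81 = 202.
Power of the point: PT² = |PO|² − r² = 184, so PT = 2√46.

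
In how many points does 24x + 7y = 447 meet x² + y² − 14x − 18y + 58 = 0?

Centre (7, 9), r² = 72. Distance² from centre to line = (−216)²/625 = 46656/625.
Since d² > r², the line lies outside the circle.

0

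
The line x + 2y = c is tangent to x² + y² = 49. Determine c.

c = ±7√5

The line touches the circle iff its distance from (0, 0) is 7:
|1·0 + 2·0 − c| / √5 = 7
|c| = 7√5.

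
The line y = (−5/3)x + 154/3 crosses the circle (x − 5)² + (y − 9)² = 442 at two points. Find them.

Express y = (154 − 5x)/3 and substitute into the circle:
34x² − 1360x + 12376 = 0  ⟹  x² − 40x + 364 = 0
x = 26 or x = 14, giving (26, 8) and (14, 28).

(14, 28) and (26, 8)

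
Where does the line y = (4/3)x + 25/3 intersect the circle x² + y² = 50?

(−7, −1) and (−1, 7)

Express y = (25 + 4x)/3 and substitute into the circle:
25x² + 200x + 175 = 0  ⟹  x² + 8x + 7 = 0
x = −1 or x = −7, giving (−1, 7) and (−7, −1).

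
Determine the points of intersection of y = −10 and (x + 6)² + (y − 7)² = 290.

From the line, y = −10. Substituting:
x² + 12x + 35 = 0
x = −5 or x = −7, giving (−5, −10) and (−7, −10).

(−7, −10) and (−5, −10)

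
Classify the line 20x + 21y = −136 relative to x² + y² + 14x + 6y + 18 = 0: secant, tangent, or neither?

Substituting the line into the circle gives 841x² + 9094x + 9298 = 0.
Discriminant = (9094)² − 4·841·(9298) = 51422364 > 0.
Two real roots: the line is a secant.

secant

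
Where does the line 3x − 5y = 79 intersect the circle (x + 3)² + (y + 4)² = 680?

Express y = (−79 + 3x)/5 and substitute into the circle:
34x² − 204x − 13294 = 0  ⟹  x² − 6x − 391 = 0
x = 23 or x = −17, giving (23, −2) and (−17, −26).

(−17, −26) and (23, −2)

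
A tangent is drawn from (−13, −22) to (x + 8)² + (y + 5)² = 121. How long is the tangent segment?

With centre O = (−8, −5), |OP|² = 314 and r² = 121.
Power of the point: PT² = |PO|² − r² = 193, so PT = √193.

√193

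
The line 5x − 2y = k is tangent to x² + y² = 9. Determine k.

Tangency holds when the distance from the centre (0, 0) to the line equals the radius 3:
|5·0 − 2·0 − k| / √29 = 3
|k| = 3√29.

k = ±3√29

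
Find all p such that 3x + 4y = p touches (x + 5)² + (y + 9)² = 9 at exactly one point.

For a tangent, require d(centre, line) = r = 3.
|3·(−5) + 4·(−9) − p| / √25 = 3
|p − (−51)| = 3·5, so p = −36 or p = −66.

p = −66 or p = −36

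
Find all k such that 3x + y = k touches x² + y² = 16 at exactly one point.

Tangency holds when the distance from the centre (0, 0) to the line equals the radius 4:
|3·0 + 1·0 − k| / √10 = 4
|k| = 4√10.

k = ±4√10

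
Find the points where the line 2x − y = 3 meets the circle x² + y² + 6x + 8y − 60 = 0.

From the line, y = 2x − 3. Substituting:
5x² + 10x − 75 = 0  ⟹  x² + 2x − 15 = 0
x = 3 or x = −5, giving (3, 3) and (−5, −13).

(−5, −13) and (3, 3)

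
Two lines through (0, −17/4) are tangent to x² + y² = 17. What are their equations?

A line y − (−17/4) = m(x − (0)) is tangent when its distance from (0, 0) is √17:
(0m − (17/4))² = 17(m² + 1)
16m² − 1 = 0, so m = −1/4 or m = 1/4.
With m = −1/4: x + 4y = −17. With m = 1/4: x − 4y = 17.

x + 4y = −17 and x − 4y = 17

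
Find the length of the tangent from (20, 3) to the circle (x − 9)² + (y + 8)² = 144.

With centre O = (9, −8), |OP|² = 242 and r² = 144.
The tangent meets the radius at right angles, so tangent² = |PO|² − r² = 242 − 144 = 98.

7√2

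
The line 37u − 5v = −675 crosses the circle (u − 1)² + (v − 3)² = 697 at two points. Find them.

Express v = (675 + 37u)/5 and substitute into the circle:
1394u² + 48790u + 418200 = 0  ⟹  u² + 35u + 300 = 0
u = −15 or u = −20, giving (−15, 24) and (−20, −13).

(−20, −13) and (−15, 24)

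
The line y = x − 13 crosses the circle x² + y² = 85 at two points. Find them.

Express y = x − 13 and substitute into the circle:
2x² − 26x + 84 = 0  ⟹  x² − 13x + 42 = 0
x = 7 or x = 6, giving (7, −6) and (6, −7).

(6, −7) and (7, −6)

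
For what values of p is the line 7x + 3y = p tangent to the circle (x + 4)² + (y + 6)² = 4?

For a tangent, require d(centre, line) = r = 2.
|7·(−4) + 3·(−6) − p| / √58 = 2
|p − (−46)| = 2√58.

p = −46 ± 2√58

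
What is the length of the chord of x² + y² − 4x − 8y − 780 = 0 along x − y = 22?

Substitute y = x − 22:
2x² − 56x − 120 = 0  ⟹  x² − 28x − 60 = 0
x = 30 or x = −2, giving (30, 8) and (−2, −24).
Chord length = distance between (30, 8) and (−2, −24) = √2048 = 32√2.

32√2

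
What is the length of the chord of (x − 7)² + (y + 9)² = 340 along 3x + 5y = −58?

Centre (7, −9), r² = 340. Perpendicular distance d from centre to line = |34| / √34 = 34/√34.
Chord = 2√(r² − d²) = 2·√(306) = 6√34.

6√34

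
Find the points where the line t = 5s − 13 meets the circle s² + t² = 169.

(0, −13) and (5, 12)

From the line, t = 5s − 13. Substituting:
26s² − 130s = 0  ⟹  s² − 5s = 0
s = 5 or s = 0, giving (5, 12) and (0, −13).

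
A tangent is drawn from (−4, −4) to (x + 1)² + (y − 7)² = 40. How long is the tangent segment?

3√10

The centre is (−1, 7) and r = 2√10. The square of the distance from P to the centre is 9 + 121 = 130.
By the tangent–radius right angle, tangent length = √(|PO|² − r²) = √90 = 3√10.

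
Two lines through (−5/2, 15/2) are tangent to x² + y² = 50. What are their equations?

x − y = −10 and x + 7y = 50

A line y − (15/2) = m(x − (−5/2)) is tangent when its distance from (0, 0) is 5√2:
(5/2m − (−15/2))² = 50(m² + 1)
7m² − 6m − 1 = 0, so m = 1 or m = −1/7.
With m = 1: x − y = −10. With m = −1/7: x + 7y = 50.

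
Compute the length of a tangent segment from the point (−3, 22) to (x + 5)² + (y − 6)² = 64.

The centre is (−5, 6) and r = 8. The square of the distance from P to the centre is 4 + 256 = 260.
Power of the point: PT² = |PO|² − r² = 196, so PT = 14.

14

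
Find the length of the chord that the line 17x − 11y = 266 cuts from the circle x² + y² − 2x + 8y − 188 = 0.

√410

Centre (1, −4), r² = 205. Perpendicular distance d from centre to line = |−205| / √410 = 205/√410.
Chord = 2√(r² − d²) = 2·√(205/2) = √410.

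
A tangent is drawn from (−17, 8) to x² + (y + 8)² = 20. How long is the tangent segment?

The centre is (0, −8) and r = 2√5. The square of the distance from P to the centre is 289 + 256 = 545.
Power of the point: PT² = |PO|² − r² = 525, so PT = 5√21.

5√21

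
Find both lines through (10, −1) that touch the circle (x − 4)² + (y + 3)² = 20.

Let a tangent through (10, −1) have slope m. Its distance from (4, −3) must equal 2√5:
(−6m − (−2))² = 20(m² + 1)
2m² − 3m − 2 = 0, so m = −1/2 or m = 2.
Through (10, −1) these give x + 2y = 8 and 2x − y = 21.

x + 2y = 8 and 2x − y = 21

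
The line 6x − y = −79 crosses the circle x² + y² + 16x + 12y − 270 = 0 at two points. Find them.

(−17, −23) and (−11, 13)

Substitute y = 6x + 79:
37x² + 1036x + 6919 = 0  ⟹  x² + 28x + 187 = 0
x = −11 or x = −17, giving (−11, 13) and (−17, −23).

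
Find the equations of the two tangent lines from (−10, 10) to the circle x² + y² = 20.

x + 2y = 10 and 2x + y = −10

A line y − (10) = m(x − (−10)) is tangent when its distance from (0, 0) is 2√5:
[m·(10) − (−10)]² = 20(m² + 1)
2m² + 5m + 2 = 0, so m = −1/2 or m = −2.
Through (−10, 10) these give x + 2y = 10 and 2x + y = −10.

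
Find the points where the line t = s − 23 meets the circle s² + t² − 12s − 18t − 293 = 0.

Substitute t = s − 23:
2s² − 76s + 650 = 0  ⟹  s² − 38s + 325 = 0
s = 25 or s = 13, giving (25, 2) and (13, −10).

(13, −10) and (25, 2)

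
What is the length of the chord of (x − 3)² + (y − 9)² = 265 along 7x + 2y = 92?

Substitute y = (92 − 7x)/2:
53x² − 1060x + 4452 = 0  ⟹  x² − 20x + 84 = 0
x = 14 or x = 6, giving (14, −3) and (6, 25).
Chord length = distance between (14, −3) and (6, 25) = √848 = 4√53.

4√53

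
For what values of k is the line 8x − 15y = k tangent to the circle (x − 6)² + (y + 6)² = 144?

Tangency holds when the distance from the centre (6, −6) to the line equals the radius 12:
|8·6 − 15·(−6) − k| / √289 = 12
|k − (138)| = 12·17, so k = 342 or k = −66.

k = −66 or k = 342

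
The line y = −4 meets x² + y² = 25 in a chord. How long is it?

The distance from (0, 0) to the line is 4, and r² = 25.
Chord = 2√(r² − d²) = 2·√(9) = 6.

6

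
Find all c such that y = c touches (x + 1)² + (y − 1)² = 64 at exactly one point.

c = −7 or c = 9

The line touches the circle iff its distance from (−1, 1) is 8:
|0·(−1) + 1·1 − c| / √1 = 8
|c − (1)| = 8, so c = 9 or c = −7.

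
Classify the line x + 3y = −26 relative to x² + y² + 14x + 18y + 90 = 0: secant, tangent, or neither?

d² = (1·(−7) + 3·(−9) − (−26))²/10 = 32/5; r² = 40.
Since d² < r², the line cuts the circle twice.

secant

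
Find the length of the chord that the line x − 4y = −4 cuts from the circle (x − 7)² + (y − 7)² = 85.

4√17

Centre (7, 7), r² = 85. Perpendicular distance d from centre to line = |−17| / √17 = 17/√17.
Chord = 2√(r² − d²) = 2·√(68) = 4√17.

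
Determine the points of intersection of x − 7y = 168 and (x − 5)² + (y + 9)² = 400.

Substitute y = (−168 + x)/7:
50x² − 700x − 7350 = 0  ⟹  x² − 14x − 147 = 0
x = 21 or x = −7, giving (21, −21) and (−7, −25).

(−7, −25) and (21, −21)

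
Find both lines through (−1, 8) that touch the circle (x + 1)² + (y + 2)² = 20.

2x − y = −10 and 2x + y = 6

Let a tangent through (−1, 8) have slope m. Its distance from (−1, −2) must equal 2√5:
(0m − (−10))² = 20(m² + 1)
m² − 4 = 0, so m = 2 or m = −2.
Through (−1, 8) these give 2x − y = −10 and 2x + y = 6.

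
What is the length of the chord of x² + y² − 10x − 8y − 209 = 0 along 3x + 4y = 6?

Centre (5, 4), r² = 250. Perpendicular distance d from centre to line = |25| / √25 = 25/√25.
Half the chord is √(r² − d²) = √(225), so the full chord is 30.

30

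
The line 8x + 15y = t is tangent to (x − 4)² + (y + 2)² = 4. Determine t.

t = −32 or t = 36

Tangency holds when the distance from the centre (4, −2) to the line equals the radius 2:
|8·4 + 15·(−2) − t| / √289 = 2
|t − (2)| = 2·17, so t = 36 or t = −32.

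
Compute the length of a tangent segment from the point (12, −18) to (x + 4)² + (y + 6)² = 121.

3√31

Centre (−4, −6), r² = 121. |PO|² = (16)² + (−12)² = 400.
By the tangent–radius right angle, tangent length = √(|PO|² − r²) = √279 = 3√31.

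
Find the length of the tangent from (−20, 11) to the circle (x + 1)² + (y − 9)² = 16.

With centre O = (−1, 9), |OP|² = 365 and r² = 16.
Power of the point: PT² = |PO|² − r² = 349, so PT = √349.

√349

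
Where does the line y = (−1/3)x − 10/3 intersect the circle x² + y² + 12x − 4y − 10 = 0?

Express y = (−10 − x)/3 and substitute into the circle:
10x² + 140x + 130 = 0  ⟹  x² + 14x + 13 = 0
x = −1 or x = −13, giving (−1, −3) and (−13, 1).

(−13, 1) and (−1, −3)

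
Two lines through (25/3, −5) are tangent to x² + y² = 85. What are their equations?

Let a tangent through (25/3, −5) have slope m. Its distance from (0, 0) must equal √85:
(−25/3m − (5))² = 85(m² + 1)
14m² − 75m + 54 = 0, so m = 9/2 or m = 6/7.
Through (25/3, −5) these give 9x − 2y = 85 and 6x − 7y = 85.

9x − 2y = 85 and 6x − 7y = 85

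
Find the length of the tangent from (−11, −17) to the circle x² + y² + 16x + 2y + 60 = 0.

2√65

With centre O = (−8, −1), |OP|² = 265 and r² = 5.
The tangent meets the radius at right angles, so tangent² = |PO|² − r² = 265 − 5 = 260.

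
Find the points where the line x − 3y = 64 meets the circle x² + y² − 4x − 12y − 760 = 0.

From the line, y = (−64 + x)/3. Substituting:
10x² − 200x − 440 = 0  ⟹  x² − 20x − 44 = 0
x = 22 or x = −2, giving (22, −14) and (−2, −22).

(−2, −22) and (22, −14)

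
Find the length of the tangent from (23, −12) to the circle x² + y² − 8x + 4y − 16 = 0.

5√17

The centre is (4, −2) and r = 6. The square of the distance from P to the centre is 361 + 100 = 461.
The tangent meets the radius at right angles, so tangent² = |PO|² − r² = 461 − 36 = 425.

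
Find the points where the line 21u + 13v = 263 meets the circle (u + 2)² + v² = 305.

Express v = (263 − 21u)/13 and substitute into the circle:
610u² − 10370u + 18300 = 0  ⟹  u² − 17u + 30 = 0
u = 15 or u = 2, giving (15, −4) and (2, 17).

(2, 17) and (15, −4)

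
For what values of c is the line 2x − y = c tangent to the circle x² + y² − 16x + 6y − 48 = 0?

Tangency holds when the distance from the centre (8, −3) to the line equals the radius 11:
|2·8 − 1·(−3) − c| / √5 = 11
|c − (19)| = 11√5.

c = 19 ± 11√5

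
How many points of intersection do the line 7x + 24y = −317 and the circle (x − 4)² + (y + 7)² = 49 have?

0

Centre (4, −7), r² = 49. Distance² from centre to line = (177)²/625 = 31329/625.
Since d² > r², the line lies outside the circle.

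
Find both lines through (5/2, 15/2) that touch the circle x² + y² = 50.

x + y = 10 and x − 7y = −50

Write the tangent as mx − y + (15/2 − m·(5/2)) = 0 and set its distance from the centre to 5√2:
[m·(−5/2) − (−15/2)]² = 50(m² + 1)
7m² + 6m − 1 = 0, so m = −1 or m = 1/7.
With m = −1: x + y = 10. With m = 1/7: x − 7y = −50.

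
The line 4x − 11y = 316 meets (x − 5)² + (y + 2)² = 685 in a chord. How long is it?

2√137

From the line, y = (−316 + 4x)/11. Substituting:
137x² − 3562x + 6576 = 0  ⟹  x² − 26x + 48 = 0
x = 24 or x = 2, giving (24, −20) and (2, −28).
Chord length = distance between (24, −20) and (2, −28) = √548 = 2√137.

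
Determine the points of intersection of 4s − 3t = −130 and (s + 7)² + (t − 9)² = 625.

Express t = (130 + 4s)/3 and substitute into the circle:
25s² + 950s + 5425 = 0  ⟹  s² + 38s + 217 = 0
s = −7 or s = −31, giving (−7, 34) and (−31, 2).

(−31, 2) and (−7, 34)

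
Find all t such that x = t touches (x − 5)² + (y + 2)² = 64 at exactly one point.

The line touches the circle iff its distance from (5, −2) is 8:
|1·5 + 0·(−2) − t| / √1 = 8
|t − (5)| = 8, so t = 13 or t = −3.

t = −3 or t = 13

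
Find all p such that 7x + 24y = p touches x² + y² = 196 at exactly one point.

For a tangent, require d(centre, line) = r = 14.
|7·0 + 24·0 − p| / √625 = 14
|p| = 14·25, so p = 350 or p = −350.

p = −350 or p = 350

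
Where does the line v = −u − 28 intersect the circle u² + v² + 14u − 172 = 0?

(−18, −10) and (−17, −11)

Express v = −u − 28 and substitute into the circle:
2u² + 70u + 612 = 0  ⟹  u² + 35u + 306 = 0
u = −17 or u = −18, giving (−17, −11) and (−18, −10).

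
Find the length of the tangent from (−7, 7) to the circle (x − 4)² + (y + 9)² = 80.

The centre is (4, −9) and r = 4√5. The square of the distance from P to the centre is 121 + 256 = 377.
Power of the point: PT² = |PO|² − r² = 297, so PT = 3√33.

3√33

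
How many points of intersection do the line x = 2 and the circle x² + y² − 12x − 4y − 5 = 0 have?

d² = (1·6 + 0·2 − (2))² = 16; r² = 45.
Since d² < r², the line cuts the circle twice.

2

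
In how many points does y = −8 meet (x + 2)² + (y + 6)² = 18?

2

d² = (0·(−2) + 1·(−6) − (−8))² = 4; r² = 18.
Since d² < r², the line cuts the circle twice.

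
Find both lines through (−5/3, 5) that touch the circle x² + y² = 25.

A line y − (5) = m(x − (−5/3)) is tangent when its distance from (0, 0) is 5:
[m·(5/3) − (−5)]² = 25(m² + 1)
4m² − 3m = 0, so m = 0 or m = 3/4.
Through (−5/3, 5) these give y = 5 and 3x − 4y = −25.

y = 5 and 3x − 4y = −25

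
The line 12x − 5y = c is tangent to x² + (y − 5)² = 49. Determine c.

Tangency holds when the distance from the centre (0, 5) to the line equals the radius 7:
|12·0 − 5·5 − c| / √169 = 7
|c − (−25)| = 7·13, so c = 66 or c = −116.

c = −116 or c = 66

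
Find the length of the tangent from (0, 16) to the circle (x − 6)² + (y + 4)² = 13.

With centre O = (6, −4), |OP|² = 436 and r² = 13.
Power of the point: PT² = |PO|² − r² = 423, so PT = 3√47.

3√47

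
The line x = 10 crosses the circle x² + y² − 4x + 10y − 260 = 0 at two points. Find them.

The line gives x = 10. Substituting into the circle:
y² + 10y − 200 = 0
y = 10 or y = −20, giving (10, 10) and (10, −20).

(10, −20) and (10, 10)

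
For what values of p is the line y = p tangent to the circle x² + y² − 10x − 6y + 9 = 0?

For a tangent, require d(centre, line) = r = 5.
|0·5 + 1·3 − p| / √1 = 5
|p − (3)| = 5, so p = 8 or p = −2.

p = −2 or p = 8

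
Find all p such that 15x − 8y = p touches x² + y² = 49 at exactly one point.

For a tangent, require d(centre, line) = r = 7.
|15·0 − 8·0 − p| / √289 = 7
|p| = 7·17, so p = 119 or p = −119.

p = −119 or p = 119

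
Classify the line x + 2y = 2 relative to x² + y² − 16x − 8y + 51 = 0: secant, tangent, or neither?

Substituting the line into the circle gives 5x² − 52x + 176 = 0.
Δ = 2704 − 3520 = −816.
No real roots: the line does not meet the circle.

neither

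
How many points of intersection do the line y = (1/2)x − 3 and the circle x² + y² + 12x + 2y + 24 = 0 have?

0

Centre (−6, −1), r² = 13. Distance² from centre to line = (−10)²/5 = 20.
Since d² > r², the line lies outside the circle.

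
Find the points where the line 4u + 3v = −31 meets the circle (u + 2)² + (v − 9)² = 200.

(−16, 11) and (−4, −5)

Substitute v = (−31 − 4u)/3:
25u² + 500u + 1600 = 0  ⟹  u² + 20u + 64 = 0
u = −4 or u = −16, giving (−4, −5) and (−16, 11).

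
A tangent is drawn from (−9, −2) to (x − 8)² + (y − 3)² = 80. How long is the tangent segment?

The centre is (8, 3) and r = 4√5. The square of the distance from P to the centre is 289 + 25 = 314.
The tangent meets the radius at right angles, so tangent² = |PO|² − r² = 314 − 80 = 234.

3√26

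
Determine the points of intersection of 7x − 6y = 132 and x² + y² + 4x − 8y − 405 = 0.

From the line, y = (−132 + 7x)/6. Substituting:
85x² − 2040x + 9180 = 0  ⟹  x² − 24x + 108 = 0
x = 18 or x = 6, giving (18, −1) and (6, −15).

(6, −15) and (18, −1)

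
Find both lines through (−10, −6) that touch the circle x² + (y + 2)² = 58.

7x − 3y = −52 and 3x + 7y = −72

Let a tangent through (−10, −6) have slope m. Its distance from (0, −2) must equal √58:
[m·(10) − (4)]² = 58(m² + 1)
21m² − 40m − 21 = 0, so m = 7/3 or m = −3/7.
With m = 7/3: 7x − 3y = −52. With m = −3/7: 3x + 7y = −72.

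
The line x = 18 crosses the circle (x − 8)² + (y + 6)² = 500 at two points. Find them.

The line gives x = 18. Substituting into the circle:
y² + 12y − 364 = 0
y = 14 or y = −26, giving (18, 14) and (18, −26).

(18, −26) and (18, 14)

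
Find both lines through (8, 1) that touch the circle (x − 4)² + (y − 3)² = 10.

Write the tangent as mx − y + (1 − m·(8)) = 0 and set its distance from the centre to √10:
[m·(−4) − (2)]² = 10(m² + 1)
3m² + 8m − 3 = 0, so m = 1/3 or m = −3.
Through (8, 1) these give x − 3y = 5 and 3x + y = 25.

x − 3y = 5 and 3x + y = 25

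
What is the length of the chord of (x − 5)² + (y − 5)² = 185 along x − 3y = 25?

From the line, y = (−25 + x)/3. Substituting:
10x² − 170x + 160 = 0  ⟹  x² − 17x + 16 = 0
x = 16 or x = 1, giving (16, −3) and (1, −8).
Chord length = distance between (16, −3) and (1, −8) = √250 = 5√10.

5√10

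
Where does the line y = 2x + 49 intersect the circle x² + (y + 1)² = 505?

From the line, y = 2x + 49. Substituting:
5x² + 200x + 1995 = 0  ⟹  x² + 40x + 399 = 0
x = −19 or x = −21, giving (−19, 11) and (−21, 7).

(−21, 7) and (−19, 11)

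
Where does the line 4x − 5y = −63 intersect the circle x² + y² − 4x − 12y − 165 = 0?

(−12, 3) and (8, 19)

Express y = (63 + 4x)/5 and substitute into the circle:
41x² + 164x − 3936 = 0  ⟹  x² + 4x − 96 = 0
x = 8 or x = −12, giving (8, 19) and (−12, 3).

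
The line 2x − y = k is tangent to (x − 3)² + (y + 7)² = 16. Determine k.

k = 13 ± 4√5

The line touches the circle iff its distance from (3, −7) is 4:
|2·3 − 1·(−7) − k| / √5 = 4
|k − (13)| = 4√5.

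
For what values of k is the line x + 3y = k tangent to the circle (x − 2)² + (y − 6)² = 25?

For a tangent, require d(centre, line) = r = 5.
|1·2 + 3·6 − k| / √10 = 5
|k − (20)| = 5√10.

k = 20 ± 5√10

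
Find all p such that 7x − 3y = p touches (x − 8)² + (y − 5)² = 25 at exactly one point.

p = 41 ± 5√58

For a tangent, require d(centre, line) = r = 5.
|7·8 − 3·5 − p| / √58 = 5
|p − (41)| = 5√58.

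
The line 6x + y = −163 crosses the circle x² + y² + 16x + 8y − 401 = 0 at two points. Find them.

(−28, 5) and (−24, −19)

Substitute y = −6x − 163:
37x² + 1924x + 24864 = 0  ⟹  x² + 52x + 672 = 0
x = −24 or x = −28, giving (−24, −19) and (−28, 5).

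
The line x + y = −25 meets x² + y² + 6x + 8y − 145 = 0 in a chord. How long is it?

4√2

Express y = −x − 25 and substitute into the circle:
2x² + 48x + 280 = 0  ⟹  x² + 24x + 140 = 0
x = −10 or x = −14, giving (−10, −15) and (−14, −11).
|(−10, −15) − (−14, −11)| = √((4)² + (−4)²) = 4√2.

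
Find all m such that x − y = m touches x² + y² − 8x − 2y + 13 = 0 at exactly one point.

Tangency holds when the distance from the centre (4, 1) to the line equals the radius 2:
|1·4 − 1·1 − m| / √2 = 2
|m − (3)| = 2√2.

m = 3 ± 2√2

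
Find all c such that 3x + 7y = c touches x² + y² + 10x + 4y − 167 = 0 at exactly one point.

c = −29 ± 14√58

For a tangent, require d(centre, line) = r = 14.
|3·(−5) + 7·(−2) − c| / √58 = 14
|c − (−29)| = 14√58.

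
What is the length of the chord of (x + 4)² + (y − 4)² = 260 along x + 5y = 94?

2√26

From the line, y = (94 − x)/5. Substituting:
26x² + 52x − 624 = 0  ⟹  x² + 2x − 24 = 0
x = 4 or x = −6, giving (4, 18) and (−6, 20).
Chord length = distance between (4, 18) and (−6, 20) = √104 = 2√26.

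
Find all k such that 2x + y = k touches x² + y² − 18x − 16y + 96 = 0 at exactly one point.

k = 26 ± 7√5

For a tangent, require d(centre, line) = r = 7.
|2·9 + 1·8 − k| / √5 = 7
|k − (26)| = 7√5.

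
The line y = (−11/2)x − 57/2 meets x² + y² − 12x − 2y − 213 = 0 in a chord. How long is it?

10√5

Substitute y = (−57 − 11x)/2:
125x² + 1250x + 2625 = 0  ⟹  x² + 10x + 21 = 0
x = −3 or x = −7, giving (−3, −12) and (−7, 10).
|(−3, −12) − (−7, 10)| = √((4)² + (−22)²) = 10√5.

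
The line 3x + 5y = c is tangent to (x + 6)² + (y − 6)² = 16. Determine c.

The line touches the circle iff its distance from (−6, 6) is 4:
|3·(−6) + 5·6 − c| / √34 = 4
|c − (12)| = 4√34.

c = 12 ± 4√34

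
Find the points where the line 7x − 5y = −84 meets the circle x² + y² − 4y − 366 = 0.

(−17, −7) and (3, 21)

From the line, y = (84 + 7x)/5. Substituting:
74x² + 1036x − 3774 = 0  ⟹  x² + 14x − 51 = 0
x = 3 or x = −17, giving (3, 21) and (−17, −7).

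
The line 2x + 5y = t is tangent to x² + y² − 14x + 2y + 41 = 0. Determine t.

For a tangent, require d(centre, line) = r = 3.
|2·7 + 5·(−1) − t| / √29 = 3
|t − (9)| = 3√29.

t = 9 ± 3√29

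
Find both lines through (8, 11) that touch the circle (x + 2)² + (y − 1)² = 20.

2x − y = 5 and x − 2y = −14

Let a tangent through (8, 11) have slope m. Its distance from (−2, 1) must equal 2√5:
[m·(−10) − (−10)]² = 20(m² + 1)
2m² − 5m + 2 = 0, so m = 2 or m = 1/2.
With m = 2: 2x − y = 5. With m = 1/2: x − 2y = −14.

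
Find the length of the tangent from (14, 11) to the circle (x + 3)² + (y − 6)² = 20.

7√6

The centre is (−3, 6) and r = 2√5. The square of the distance from P to the centre is 289 + 25 = 314.
The tangent meets the radius at right angles, so tangent² = |PO|² − r² = 314 − 20 = 294.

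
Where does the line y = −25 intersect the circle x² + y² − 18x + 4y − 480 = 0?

From the line, y = −25. Substituting:
x² − 18x + 45 = 0
x = 15 or x = 3, giving (15, −25) and (3, −25).

(3, −25) and (15, −25)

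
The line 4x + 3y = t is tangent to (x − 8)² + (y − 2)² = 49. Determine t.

The line touches the circle iff its distance from (8, 2) is 7:
|4·8 + 3·2 − t| / √25 = 7
|t − (38)| = 7·5, so t = 73 or t = 3.

t = 3 or t = 73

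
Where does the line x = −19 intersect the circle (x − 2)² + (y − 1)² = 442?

(−19, 0) and (−19, 2)

The line gives x = −19. Substituting into the circle:
y² − 2y = 0
y = 2 or y = 0, giving (−19, 2) and (−19, 0).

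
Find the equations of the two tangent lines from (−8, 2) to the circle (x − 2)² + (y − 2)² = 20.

x + 2y = −4 and x − 2y = −12

A line y − (2) = m(x − (−8)) is tangent when its distance from (2, 2) is 2√5:
(10m − (0))² = 20(m² + 1)
4m² − 1 = 0, so m = −1/2 or m = 1/2.
Through (−8, 2) these give x + 2y = −4 and x − 2y = −12.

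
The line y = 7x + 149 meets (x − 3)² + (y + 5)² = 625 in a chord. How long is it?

5√2

Centre (3, −5), r² = 625. Perpendicular distance d from centre to line = |175| / √50 = 175/√50.
Half the chord is √(r² − d²) = √(25/2), so the full chord is 5√2.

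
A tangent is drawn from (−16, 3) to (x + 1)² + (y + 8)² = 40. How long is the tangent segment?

3√34

The centre is (−1, −8) and r = 2√10. The square of the distance from P to the centre is 225 + 121 = 346.
Power of the point: PT² = |PO|² − r² = 306, so PT = 3√34.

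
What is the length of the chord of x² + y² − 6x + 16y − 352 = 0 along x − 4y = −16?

8√17

From the line, y = (16 + x)/4. Substituting:
17x² − 4352 = 0  ⟹  x² − 256 = 0
x = 16 or x = −16, giving (16, 8) and (−16, 0).
Chord length = distance between (16, 8) and (−16, 0) = √1088 = 8√17.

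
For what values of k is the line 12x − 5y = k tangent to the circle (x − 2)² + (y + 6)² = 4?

k = 28 or k = 80

Tangency holds when the distance from the centre (2, −6) to the line equals the radius 2:
|12·2 − 5·(−6) − k| / √169 = 2
|k − (54)| = 2·13, so k = 80 or k = 28.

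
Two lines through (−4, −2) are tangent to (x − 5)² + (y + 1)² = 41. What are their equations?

4x + 5y = −26 and 5x − 4y = −12

A line y − (−2) = m(x − (−4)) is tangent when its distance from (5, −1) is √41:
[m·(9) − (1)]² = 41(m² + 1)
20m² − 9m − 20 = 0, so m = −4/5 or m = 5/4.
With m = −4/5: 4x + 5y = −26. With m = 5/4: 5x − 4y = −12.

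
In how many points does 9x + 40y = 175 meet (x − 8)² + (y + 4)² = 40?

0

Substituting the line into the circle gives 1681x² − 31630x + 150625 = 0.
Δ = 1000456900 − 1012802500 = −12345600.
No real roots: the line does not meet the circle.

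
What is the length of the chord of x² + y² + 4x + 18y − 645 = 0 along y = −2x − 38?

Centre (−2, −9), r² = 730. Perpendicular distance d from centre to line = |25| / √5 = 25/√5.
Half the chord is √(r² − d²) = √(605), so the full chord is 22√5.

22√5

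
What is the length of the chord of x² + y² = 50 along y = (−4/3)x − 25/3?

The distance from (0, 0) to the line is 25/√25, and r² = 50.
Half the chord is √(r² − d²) = √(25), so the full chord is 10.

10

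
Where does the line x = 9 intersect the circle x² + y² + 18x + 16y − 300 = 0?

(9, −19) and (9, 3)

The line gives x = 9. Substituting into the circle:
y² + 16y − 57 = 0
y = 3 or y = −19, giving (9, 3) and (9, −19).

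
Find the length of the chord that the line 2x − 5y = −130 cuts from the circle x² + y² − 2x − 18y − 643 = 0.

8√29

Express y = (130 + 2x)/5 and substitute into the circle:
29x² + 290x − 10875 = 0  ⟹  x² + 10x − 375 = 0
x = 15 or x = −25, giving (15, 32) and (−25, 16).
Chord length = distance between (15, 32) and (−25, 16) = √1856 = 8√29.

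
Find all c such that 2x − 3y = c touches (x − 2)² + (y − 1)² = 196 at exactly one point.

For a tangent, require d(centre, line) = r = 14.
|2·2 − 3·1 − c| / √13 = 14
|c − (1)| = 14√13.

c = 1 ± 14√13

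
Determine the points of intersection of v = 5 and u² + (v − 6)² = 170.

From the line, v = 5. Substituting:
u² − 169 = 0
u = 13 or u = −13, giving (13, 5) and (−13, 5).

(−13, 5) and (13, 5)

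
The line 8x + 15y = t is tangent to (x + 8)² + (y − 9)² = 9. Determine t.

For a tangent, require d(centre, line) = r = 3.
|8·(−8) + 15·9 − t| / √289 = 3
|t − (71)| = 3·17, so t = 122 or t = 20.

t = 20 or t = 122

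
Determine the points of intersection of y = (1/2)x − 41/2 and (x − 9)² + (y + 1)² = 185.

(13, −14) and (17, −12)

Express y = (−41 + x)/2 and substitute into the circle:
5x² − 150x + 1105 = 0  ⟹  x² − 30x + 221 = 0
x = 17 or x = 13, giving (17, −12) and (13, −14).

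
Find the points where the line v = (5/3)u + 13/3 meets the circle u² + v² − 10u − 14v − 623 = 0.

(−11, −14) and (16, 31)

From the line, v = (13 + 5u)/3. Substituting:
34u² − 170u − 5984 = 0  ⟹  u² − 5u − 176 = 0
u = 16 or u = −11, giving (16, 31) and (−11, −14).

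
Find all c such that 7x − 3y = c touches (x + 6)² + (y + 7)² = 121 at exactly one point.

The line touches the circle iff its distance from (−6, −7) is 11:
|7·(−6) − 3·(−7) − c| / √58 = 11
|c − (−21)| = 11√58.

c = −21 ± 11√58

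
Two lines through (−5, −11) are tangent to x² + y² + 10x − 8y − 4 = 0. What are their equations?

2x − y = 1 and 2x + y = −21

Write the tangent as mx − y + (−11 − m·(−5)) = 0 and set its distance from the centre to 3√5:
[m·(0) − (15)]² = 45(m² + 1)
m² − 4 = 0, so m = 2 or m = −2.
Through (−5, −11) these give 2x − y = 1 and 2x + y = −21.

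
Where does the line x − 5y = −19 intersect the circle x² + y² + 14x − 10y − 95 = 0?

(−19, 0) and (6, 5)

From the line, y = (19 + x)/5. Substituting:
26x² + 338x − 2964 = 0  ⟹  x² + 13x − 114 = 0
x = 6 or x = −19, giving (6, 5) and (−19, 0).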